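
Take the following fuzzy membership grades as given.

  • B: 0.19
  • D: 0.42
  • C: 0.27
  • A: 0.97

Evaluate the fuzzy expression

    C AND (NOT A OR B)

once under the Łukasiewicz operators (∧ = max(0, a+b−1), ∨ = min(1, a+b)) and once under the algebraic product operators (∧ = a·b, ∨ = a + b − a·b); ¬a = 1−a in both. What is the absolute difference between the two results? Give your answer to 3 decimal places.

Under Łukasiewicz:
  NOT A = 1 − 0.97 = 0.03
  NOT A OR B = min(1, a+b) on (0.03, 0.19) = 0.22
  C AND (NOT A OR B) = max(0, a+b−1) on (0.27, 0.22) = 0.00
  → value = 0.0000
Under algebraic product:
  NOT A = 1 − 0.9700 = 0.0300
  NOT A OR B = a + b − a·b on (0.0300, 0.1900) = 0.2143
  C AND (NOT A OR B) = a·b on (0.2700, 0.2143) = 0.0579
  → value = 0.0579
|0.0000 − 0.0579| = 0.058

0.058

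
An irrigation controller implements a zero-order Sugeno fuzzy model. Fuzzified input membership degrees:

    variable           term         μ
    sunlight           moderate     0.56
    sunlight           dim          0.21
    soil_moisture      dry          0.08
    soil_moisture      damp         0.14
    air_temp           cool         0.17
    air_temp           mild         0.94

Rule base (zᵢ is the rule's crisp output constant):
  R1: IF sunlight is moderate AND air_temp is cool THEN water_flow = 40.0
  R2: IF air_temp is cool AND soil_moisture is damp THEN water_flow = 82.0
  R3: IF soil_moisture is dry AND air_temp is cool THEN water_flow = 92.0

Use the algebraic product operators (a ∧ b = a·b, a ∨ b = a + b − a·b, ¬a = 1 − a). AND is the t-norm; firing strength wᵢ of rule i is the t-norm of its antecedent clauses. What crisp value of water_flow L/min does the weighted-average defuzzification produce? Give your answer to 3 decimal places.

52.872

R1 (z=40.0): moderate=0.56, cool=0.17; AND[a·b] → w = 0.0952
R2 (z=82.0): cool=0.17, damp=0.14; AND[a·b] → w = 0.0238
R3 (z=92.0): dry=0.08, cool=0.17; AND[a·b] → w = 0.0136
Weighted average = (0.0952·40.0 + 0.0238·82.0 + 0.0136·92.0) / (0.0952 + 0.0238 + 0.0136)
  = 7.0108 / 0.1326 = 52.872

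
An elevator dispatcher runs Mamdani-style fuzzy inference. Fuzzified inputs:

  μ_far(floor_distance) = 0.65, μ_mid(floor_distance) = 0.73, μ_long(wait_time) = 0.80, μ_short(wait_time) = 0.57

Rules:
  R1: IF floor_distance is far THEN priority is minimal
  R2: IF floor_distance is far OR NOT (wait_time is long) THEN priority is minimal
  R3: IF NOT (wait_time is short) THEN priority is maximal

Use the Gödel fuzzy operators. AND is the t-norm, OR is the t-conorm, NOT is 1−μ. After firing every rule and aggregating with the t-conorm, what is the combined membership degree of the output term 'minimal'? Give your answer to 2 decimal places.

R1: far=0.65 → w = 0.65
R2: far=0.65, ¬long=1−0.80=0.20; OR[max(a, b)] → w = 0.65
R3: ¬short=1−0.57=0.43 → w = 0.43
Rules with consequent 'minimal': {R1, R2} → strengths 0.65, 0.65
Aggregate via t-conorm [max(a, b)]: 0.65

0.65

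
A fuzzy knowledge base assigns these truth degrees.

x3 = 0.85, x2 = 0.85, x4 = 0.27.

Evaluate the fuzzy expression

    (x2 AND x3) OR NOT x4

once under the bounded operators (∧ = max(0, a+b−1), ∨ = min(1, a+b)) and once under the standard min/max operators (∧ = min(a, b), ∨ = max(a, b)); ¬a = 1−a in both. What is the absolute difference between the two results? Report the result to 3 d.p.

0.150

Under bounded:
  x2 AND x3 = max(0, a+b−1) on (0.85, 0.85) = 0.70
  NOT x4 = 1 − 0.27 = 0.73
  (x2 AND x3) OR NOT x4 = min(1, a+b) on (0.70, 0.73) = 1.00
  → value = 1.0000
Under standard min/max:
  x2 AND x3 = min(a, b) on (0.85, 0.85) = 0.85
  NOT x4 = 1 − 0.27 = 0.73
  (x2 AND x3) OR NOT x4 = max(a, b) on (0.85, 0.73) = 0.85
  → value = 0.8500
|1.0000 − 0.8500| = 0.150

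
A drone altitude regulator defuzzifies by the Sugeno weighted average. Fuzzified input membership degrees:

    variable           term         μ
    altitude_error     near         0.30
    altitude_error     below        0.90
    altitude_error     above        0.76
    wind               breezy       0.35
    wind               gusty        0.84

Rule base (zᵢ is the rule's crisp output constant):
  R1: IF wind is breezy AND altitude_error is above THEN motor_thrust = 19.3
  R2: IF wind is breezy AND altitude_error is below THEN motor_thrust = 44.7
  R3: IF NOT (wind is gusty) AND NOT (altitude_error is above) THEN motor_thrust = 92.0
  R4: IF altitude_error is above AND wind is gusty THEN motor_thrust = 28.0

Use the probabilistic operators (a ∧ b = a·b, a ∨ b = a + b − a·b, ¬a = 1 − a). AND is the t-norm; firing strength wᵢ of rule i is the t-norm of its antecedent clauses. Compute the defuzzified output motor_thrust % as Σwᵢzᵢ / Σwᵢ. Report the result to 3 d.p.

32.296

R1 (z=19.3): breezy=0.35, above=0.76; AND[a·b] → w = 0.2660
R2 (z=44.7): breezy=0.35, below=0.90; AND[a·b] → w = 0.3150
R3 (z=92.0): ¬gusty=1−0.84=0.16, ¬above=1−0.76=0.24; AND[a·b] → w = 0.0384
R4 (z=28.0): above=0.76, gusty=0.84; AND[a·b] → w = 0.6384
Weighted average = (0.2660·19.3 + 0.3150·44.7 + 0.0384·92.0 + 0.6384·28.0) / (0.2660 + 0.3150 + 0.0384 + 0.6384)
  = 40.6223 / 1.2578 = 32.296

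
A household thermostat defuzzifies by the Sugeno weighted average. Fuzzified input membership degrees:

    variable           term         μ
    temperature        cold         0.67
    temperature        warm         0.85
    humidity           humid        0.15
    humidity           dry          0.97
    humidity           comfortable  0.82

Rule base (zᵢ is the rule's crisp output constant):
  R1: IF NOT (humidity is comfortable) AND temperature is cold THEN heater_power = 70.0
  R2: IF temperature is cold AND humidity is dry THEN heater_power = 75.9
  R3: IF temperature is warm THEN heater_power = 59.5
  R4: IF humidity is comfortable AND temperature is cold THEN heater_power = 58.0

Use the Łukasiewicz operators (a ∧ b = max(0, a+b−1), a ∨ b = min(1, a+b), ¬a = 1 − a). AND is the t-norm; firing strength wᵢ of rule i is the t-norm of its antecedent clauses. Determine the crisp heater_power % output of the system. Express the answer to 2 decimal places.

64.43

R1 (z=70.0): ¬comfortable=1−0.82=0.18, cold=0.67; AND[max(0, a+b−1)] → w = 0.00
R2 (z=75.9): cold=0.67, dry=0.97; AND[max(0, a+b−1)] → w = 0.64
R3 (z=59.5): warm=0.85 → w = 0.85
R4 (z=58.0): comfortable=0.82, cold=0.67; AND[max(0, a+b−1)] → w = 0.49
Weighted average = (0.00·70.0 + 0.64·75.9 + 0.85·59.5 + 0.49·58.0) / (0.00 + 0.64 + 0.85 + 0.49)
  = 127.5710 / 1.9800 = 64.43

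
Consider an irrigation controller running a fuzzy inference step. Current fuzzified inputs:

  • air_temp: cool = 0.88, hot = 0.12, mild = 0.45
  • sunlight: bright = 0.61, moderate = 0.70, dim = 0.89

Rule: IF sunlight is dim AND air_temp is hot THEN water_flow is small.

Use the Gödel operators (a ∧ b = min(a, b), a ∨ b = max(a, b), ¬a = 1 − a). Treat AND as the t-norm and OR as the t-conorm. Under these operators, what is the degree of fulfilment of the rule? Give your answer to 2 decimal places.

0.12

firing strength: dim=0.89, hot=0.12; AND[min(a, b)] → w = 0.12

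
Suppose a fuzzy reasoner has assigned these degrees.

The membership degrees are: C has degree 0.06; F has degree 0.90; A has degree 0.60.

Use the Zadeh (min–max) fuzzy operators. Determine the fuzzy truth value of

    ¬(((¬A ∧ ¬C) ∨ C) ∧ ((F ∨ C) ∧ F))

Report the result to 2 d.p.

0.60

¬A = 1 − 0.60 = 0.40
¬C = 1 − 0.06 = 0.94
¬A ∧ ¬C = min(a, b) on (0.40, 0.94) = 0.40
(¬A ∧ ¬C) ∨ C = max(a, b) on (0.40, 0.06) = 0.40
F ∨ C = max(a, b) on (0.90, 0.06) = 0.90
(F ∨ C) ∧ F = min(a, b) on (0.90, 0.90) = 0.90
((¬A ∧ ¬C) ∨ C) ∧ ((F ∨ C) ∧ F) = min(a, b) on (0.40, 0.90) = 0.40
¬(((¬A ∧ ¬C) ∨ C) ∧ ((F ∨ C) ∧ F)) = 1 − 0.40 = 0.60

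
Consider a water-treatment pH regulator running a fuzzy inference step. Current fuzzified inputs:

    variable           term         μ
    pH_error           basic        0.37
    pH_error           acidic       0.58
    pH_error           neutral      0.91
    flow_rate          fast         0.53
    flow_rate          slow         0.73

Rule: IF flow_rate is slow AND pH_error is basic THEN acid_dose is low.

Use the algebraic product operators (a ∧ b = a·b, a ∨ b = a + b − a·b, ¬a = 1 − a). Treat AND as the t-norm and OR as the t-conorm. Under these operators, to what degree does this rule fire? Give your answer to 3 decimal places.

0.270

firing strength: slow=0.73, basic=0.37; AND[a·b] → w = 0.2701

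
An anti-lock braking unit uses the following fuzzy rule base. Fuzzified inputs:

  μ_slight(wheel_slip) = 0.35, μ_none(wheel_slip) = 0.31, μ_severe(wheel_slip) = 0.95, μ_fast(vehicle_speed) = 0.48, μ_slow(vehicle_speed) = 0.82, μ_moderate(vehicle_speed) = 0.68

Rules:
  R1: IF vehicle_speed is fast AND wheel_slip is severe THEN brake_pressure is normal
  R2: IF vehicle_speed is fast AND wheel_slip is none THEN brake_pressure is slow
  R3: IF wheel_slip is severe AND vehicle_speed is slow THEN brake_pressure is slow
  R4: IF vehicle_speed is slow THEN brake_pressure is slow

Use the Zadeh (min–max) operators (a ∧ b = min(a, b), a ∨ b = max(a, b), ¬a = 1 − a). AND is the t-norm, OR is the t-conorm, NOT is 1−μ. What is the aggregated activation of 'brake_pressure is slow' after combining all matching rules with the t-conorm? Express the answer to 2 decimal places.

0.82

R1: fast=0.48, severe=0.95; AND[min(a, b)] → w = 0.48
R2: fast=0.48, none=0.31; AND[min(a, b)] → w = 0.31
R3: severe=0.95, slow=0.82; AND[min(a, b)] → w = 0.82
R4: slow=0.82 → w = 0.82
Rules with consequent 'slow': {R2, R3, R4} → strengths 0.31, 0.82, 0.82
Aggregate via t-conorm [max(a, b)]: 0.82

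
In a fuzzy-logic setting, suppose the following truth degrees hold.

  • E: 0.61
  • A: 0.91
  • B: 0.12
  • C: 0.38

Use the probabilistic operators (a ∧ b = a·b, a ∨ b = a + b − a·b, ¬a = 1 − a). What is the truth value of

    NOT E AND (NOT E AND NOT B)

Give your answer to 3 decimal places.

0.134

NOT E = 1 − 0.6100 = 0.3900
NOT E = 1 − 0.6100 = 0.3900
NOT B = 1 − 0.1200 = 0.8800
NOT E AND NOT B = a·b on (0.3900, 0.8800) = 0.3432
NOT E AND (NOT E AND NOT B) = a·b on (0.3900, 0.3432) = 0.1338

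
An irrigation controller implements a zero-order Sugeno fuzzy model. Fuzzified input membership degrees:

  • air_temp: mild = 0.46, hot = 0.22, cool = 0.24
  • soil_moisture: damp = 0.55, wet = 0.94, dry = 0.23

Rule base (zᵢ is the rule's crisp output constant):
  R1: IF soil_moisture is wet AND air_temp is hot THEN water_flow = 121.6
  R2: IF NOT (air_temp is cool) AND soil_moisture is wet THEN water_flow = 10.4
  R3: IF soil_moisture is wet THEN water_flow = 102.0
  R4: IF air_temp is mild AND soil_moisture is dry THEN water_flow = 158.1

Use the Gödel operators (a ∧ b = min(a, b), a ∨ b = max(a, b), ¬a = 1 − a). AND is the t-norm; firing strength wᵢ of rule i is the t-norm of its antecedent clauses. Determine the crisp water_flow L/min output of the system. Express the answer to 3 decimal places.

77.627

R1 (z=121.6): wet=0.94, hot=0.22; AND[min(a, b)] → w = 0.22
R2 (z=10.4): ¬cool=1−0.24=0.76, wet=0.94; AND[min(a, b)] → w = 0.76
R3 (z=102.0): wet=0.94 → w = 0.94
R4 (z=158.1): mild=0.46, dry=0.23; AND[min(a, b)] → w = 0.23
Weighted average = (0.22·121.6 + 0.76·10.4 + 0.94·102.0 + 0.23·158.1) / (0.22 + 0.76 + 0.94 + 0.23)
  = 166.8990 / 2.1500 = 77.627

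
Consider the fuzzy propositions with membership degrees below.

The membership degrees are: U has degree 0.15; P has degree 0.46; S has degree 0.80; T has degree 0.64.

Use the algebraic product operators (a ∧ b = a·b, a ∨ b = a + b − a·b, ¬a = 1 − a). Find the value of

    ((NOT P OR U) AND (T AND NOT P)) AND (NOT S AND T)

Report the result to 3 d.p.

NOT P = 1 − 0.4600 = 0.5400
NOT P OR U = a + b − a·b on (0.5400, 0.1500) = 0.6090
NOT P = 1 − 0.4600 = 0.5400
T AND NOT P = a·b on (0.6400, 0.5400) = 0.3456
(NOT P OR U) AND (T AND NOT P) = a·b on (0.6090, 0.3456) = 0.2105
NOT S = 1 − 0.8000 = 0.2000
NOT S AND T = a·b on (0.2000, 0.6400) = 0.1280
((NOT P OR U) AND (T AND NOT P)) AND (NOT S AND T) = a·b on (0.2105, 0.1280) = 0.0269

0.027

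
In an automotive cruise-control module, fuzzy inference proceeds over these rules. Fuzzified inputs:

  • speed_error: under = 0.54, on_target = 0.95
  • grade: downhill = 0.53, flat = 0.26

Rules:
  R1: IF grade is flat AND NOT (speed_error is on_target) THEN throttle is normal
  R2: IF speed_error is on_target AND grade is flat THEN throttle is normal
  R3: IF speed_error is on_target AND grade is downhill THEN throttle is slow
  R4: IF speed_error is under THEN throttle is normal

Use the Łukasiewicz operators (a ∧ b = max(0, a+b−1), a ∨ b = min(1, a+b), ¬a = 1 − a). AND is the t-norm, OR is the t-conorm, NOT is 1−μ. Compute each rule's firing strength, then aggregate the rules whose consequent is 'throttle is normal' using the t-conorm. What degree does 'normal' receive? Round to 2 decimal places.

R1: flat=0.26, ¬on_target=1−0.95=0.05; AND[max(0, a+b−1)] → w = 0.00
R2: on_target=0.95, flat=0.26; AND[max(0, a+b−1)] → w = 0.21
R3: on_target=0.95, downhill=0.53; AND[max(0, a+b−1)] → w = 0.48
R4: under=0.54 → w = 0.54
Rules with consequent 'normal': {R1, R2, R4} → strengths 0.00, 0.21, 0.54
Aggregate via t-conorm [min(1, a+b)]: 0.75

0.75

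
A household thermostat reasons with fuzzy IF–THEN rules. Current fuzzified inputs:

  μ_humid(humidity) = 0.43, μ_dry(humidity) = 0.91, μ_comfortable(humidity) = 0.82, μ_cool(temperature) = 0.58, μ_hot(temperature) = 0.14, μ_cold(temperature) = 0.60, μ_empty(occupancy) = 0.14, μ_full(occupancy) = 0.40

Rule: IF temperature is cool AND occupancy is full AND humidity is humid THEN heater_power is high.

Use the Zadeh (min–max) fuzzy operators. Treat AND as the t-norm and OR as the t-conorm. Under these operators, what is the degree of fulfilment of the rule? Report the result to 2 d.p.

firing strength: cool=0.58, full=0.40, humid=0.43; AND[min(a, b)] → w = 0.40

0.40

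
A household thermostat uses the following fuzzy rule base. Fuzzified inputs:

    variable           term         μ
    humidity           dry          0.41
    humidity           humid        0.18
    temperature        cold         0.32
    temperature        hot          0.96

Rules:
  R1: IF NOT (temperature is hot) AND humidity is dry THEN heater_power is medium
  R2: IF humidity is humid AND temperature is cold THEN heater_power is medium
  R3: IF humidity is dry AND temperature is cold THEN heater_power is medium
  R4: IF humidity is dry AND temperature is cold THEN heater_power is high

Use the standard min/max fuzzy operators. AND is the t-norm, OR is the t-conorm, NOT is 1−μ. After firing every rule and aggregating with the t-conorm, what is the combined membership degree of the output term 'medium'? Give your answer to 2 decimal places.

R1: ¬hot=1−0.96=0.04, dry=0.41; AND[min(a, b)] → w = 0.04
R2: humid=0.18, cold=0.32; AND[min(a, b)] → w = 0.18
R3: dry=0.41, cold=0.32; AND[min(a, b)] → w = 0.32
R4: dry=0.41, cold=0.32; AND[min(a, b)] → w = 0.32
Rules with consequent 'medium': {R1, R2, R3} → strengths 0.04, 0.18, 0.32
Aggregate via t-conorm [max(a, b)]: 0.32

0.32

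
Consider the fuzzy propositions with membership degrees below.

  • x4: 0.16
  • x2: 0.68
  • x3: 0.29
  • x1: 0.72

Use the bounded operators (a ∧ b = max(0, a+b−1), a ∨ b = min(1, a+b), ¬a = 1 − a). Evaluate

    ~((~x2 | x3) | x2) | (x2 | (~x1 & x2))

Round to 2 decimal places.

0.68

~x2 = 1 − 0.68 = 0.32
~x2 | x3 = min(1, a+b) on (0.32, 0.29) = 0.61
(~x2 | x3) | x2 = min(1, a+b) on (0.61, 0.68) = 1.00
~((~x2 | x3) | x2) = 1 − 1.00 = 0.00
~x1 = 1 − 0.72 = 0.28
~x1 & x2 = max(0, a+b−1) on (0.28, 0.68) = 0.00
x2 | (~x1 & x2) = min(1, a+b) on (0.68, 0.00) = 0.68
~((~x2 | x3) | x2) | (x2 | (~x1 & x2)) = min(1, a+b) on (0.00, 0.68) = 0.68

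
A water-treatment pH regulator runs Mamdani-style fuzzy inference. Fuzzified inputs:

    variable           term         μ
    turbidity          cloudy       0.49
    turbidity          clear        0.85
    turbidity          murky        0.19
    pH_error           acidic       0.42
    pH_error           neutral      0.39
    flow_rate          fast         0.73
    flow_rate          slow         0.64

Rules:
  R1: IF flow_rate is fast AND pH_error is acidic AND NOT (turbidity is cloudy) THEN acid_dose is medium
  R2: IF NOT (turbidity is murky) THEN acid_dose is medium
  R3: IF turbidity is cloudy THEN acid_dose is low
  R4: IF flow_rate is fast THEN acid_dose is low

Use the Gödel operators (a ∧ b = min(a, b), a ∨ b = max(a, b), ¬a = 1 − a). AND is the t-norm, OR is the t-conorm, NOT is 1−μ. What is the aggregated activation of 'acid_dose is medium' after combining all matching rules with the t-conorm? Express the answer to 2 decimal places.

0.81

R1: fast=0.73, acidic=0.42, ¬cloudy=1−0.49=0.51; AND[min(a, b)] → w = 0.42
R2: ¬murky=1−0.19=0.81 → w = 0.81
R3: cloudy=0.49 → w = 0.49
R4: fast=0.73 → w = 0.73
Rules with consequent 'medium': {R1, R2} → strengths 0.42, 0.81
Aggregate via t-conorm [max(a, b)]: 0.81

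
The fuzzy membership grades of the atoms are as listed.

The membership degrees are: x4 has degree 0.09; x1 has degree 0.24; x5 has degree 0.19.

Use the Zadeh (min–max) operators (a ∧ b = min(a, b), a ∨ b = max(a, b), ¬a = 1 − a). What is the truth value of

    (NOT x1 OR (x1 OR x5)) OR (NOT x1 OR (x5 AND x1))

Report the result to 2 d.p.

0.76

NOT x1 = 1 − 0.24 = 0.76
x1 OR x5 = max(a, b) on (0.24, 0.19) = 0.24
NOT x1 OR (x1 OR x5) = max(a, b) on (0.76, 0.24) = 0.76
NOT x1 = 1 − 0.24 = 0.76
x5 AND x1 = min(a, b) on (0.19, 0.24) = 0.19
NOT x1 OR (x5 AND x1) = max(a, b) on (0.76, 0.19) = 0.76
(NOT x1 OR (x1 OR x5)) OR (NOT x1 OR (x5 AND x1)) = max(a, b) on (0.76, 0.76) = 0.76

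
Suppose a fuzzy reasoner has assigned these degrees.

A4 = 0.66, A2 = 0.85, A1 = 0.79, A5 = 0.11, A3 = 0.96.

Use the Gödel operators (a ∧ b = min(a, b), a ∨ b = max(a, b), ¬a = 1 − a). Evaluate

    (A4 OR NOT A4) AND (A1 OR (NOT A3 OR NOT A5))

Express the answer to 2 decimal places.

NOT A4 = 1 − 0.66 = 0.34
A4 OR NOT A4 = max(a, b) on (0.66, 0.34) = 0.66
NOT A3 = 1 − 0.96 = 0.04
NOT A5 = 1 − 0.11 = 0.89
NOT A3 OR NOT A5 = max(a, b) on (0.04, 0.89) = 0.89
A1 OR (NOT A3 OR NOT A5) = max(a, b) on (0.79, 0.89) = 0.89
(A4 OR NOT A4) AND (A1 OR (NOT A3 OR NOT A5)) = min(a, b) on (0.66, 0.89) = 0.66

0.66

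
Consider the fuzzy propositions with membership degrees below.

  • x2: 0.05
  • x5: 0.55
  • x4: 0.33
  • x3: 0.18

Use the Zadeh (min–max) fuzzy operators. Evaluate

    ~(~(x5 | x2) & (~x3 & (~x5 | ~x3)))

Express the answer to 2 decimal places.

0.55

x5 | x2 = max(a, b) on (0.55, 0.05) = 0.55
~(x5 | x2) = 1 − 0.55 = 0.45
~x3 = 1 − 0.18 = 0.82
~x5 = 1 − 0.55 = 0.45
~x3 = 1 − 0.18 = 0.82
~x5 | ~x3 = max(a, b) on (0.45, 0.82) = 0.82
~x3 & (~x5 | ~x3) = min(a, b) on (0.82, 0.82) = 0.82
~(x5 | x2) & (~x3 & (~x5 | ~x3)) = min(a, b) on (0.45, 0.82) = 0.45
~(~(x5 | x2) & (~x3 & (~x5 | ~x3))) = 1 − 0.45 = 0.55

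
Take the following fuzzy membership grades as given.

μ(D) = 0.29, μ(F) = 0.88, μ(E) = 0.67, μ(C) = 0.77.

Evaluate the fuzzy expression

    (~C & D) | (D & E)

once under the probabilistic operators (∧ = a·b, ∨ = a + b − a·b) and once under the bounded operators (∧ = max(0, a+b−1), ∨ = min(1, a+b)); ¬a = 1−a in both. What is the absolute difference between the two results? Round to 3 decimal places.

Under probabilistic:
  ~C = 1 − 0.7700 = 0.2300
  ~C & D = a·b on (0.2300, 0.2900) = 0.0667
  D & E = a·b on (0.2900, 0.6700) = 0.1943
  (~C & D) | (D & E) = a + b − a·b on (0.0667, 0.1943) = 0.2480
  → value = 0.2480
Under bounded:
  ~C = 1 − 0.77 = 0.23
  ~C & D = max(0, a+b−1) on (0.23, 0.29) = 0.00
  D & E = max(0, a+b−1) on (0.29, 0.67) = 0.00
  (~C & D) | (D & E) = min(1, a+b) on (0.00, 0.00) = 0.00
  → value = 0.0000
|0.2480 − 0.0000| = 0.248

0.248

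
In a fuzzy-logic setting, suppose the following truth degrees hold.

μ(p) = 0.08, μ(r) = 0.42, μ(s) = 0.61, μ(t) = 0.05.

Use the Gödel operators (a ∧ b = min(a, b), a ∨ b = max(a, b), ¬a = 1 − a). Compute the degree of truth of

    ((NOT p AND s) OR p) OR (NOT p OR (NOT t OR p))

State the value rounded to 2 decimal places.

0.95

NOT p = 1 − 0.08 = 0.92
NOT p AND s = min(a, b) on (0.92, 0.61) = 0.61
(NOT p AND s) OR p = max(a, b) on (0.61, 0.08) = 0.61
NOT p = 1 − 0.08 = 0.92
NOT t = 1 − 0.05 = 0.95
NOT t OR p = max(a, b) on (0.95, 0.08) = 0.95
NOT p OR (NOT t OR p) = max(a, b) on (0.92, 0.95) = 0.95
((NOT p AND s) OR p) OR (NOT p OR (NOT t OR p)) = max(a, b) on (0.61, 0.95) = 0.95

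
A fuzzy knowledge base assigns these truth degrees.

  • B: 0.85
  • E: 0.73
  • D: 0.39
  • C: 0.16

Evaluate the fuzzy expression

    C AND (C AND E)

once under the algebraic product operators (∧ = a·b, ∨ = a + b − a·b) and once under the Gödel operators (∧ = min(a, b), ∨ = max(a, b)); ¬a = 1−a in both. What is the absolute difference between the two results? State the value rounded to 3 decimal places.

0.141

Under algebraic product:
  C AND E = a·b on (0.1600, 0.7300) = 0.1168
  C AND (C AND E) = a·b on (0.1600, 0.1168) = 0.0187
  → value = 0.0187
Under Gödel:
  C AND E = min(a, b) on (0.16, 0.73) = 0.16
  C AND (C AND E) = min(a, b) on (0.16, 0.16) = 0.16
  → value = 0.1600
|0.0187 − 0.1600| = 0.141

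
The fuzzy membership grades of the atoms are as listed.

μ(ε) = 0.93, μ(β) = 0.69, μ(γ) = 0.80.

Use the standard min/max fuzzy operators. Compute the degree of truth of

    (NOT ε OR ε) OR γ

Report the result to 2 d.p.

0.93

NOT ε = 1 − 0.93 = 0.07
NOT ε OR ε = max(a, b) on (0.07, 0.93) = 0.93
(NOT ε OR ε) OR γ = max(a, b) on (0.93, 0.80) = 0.93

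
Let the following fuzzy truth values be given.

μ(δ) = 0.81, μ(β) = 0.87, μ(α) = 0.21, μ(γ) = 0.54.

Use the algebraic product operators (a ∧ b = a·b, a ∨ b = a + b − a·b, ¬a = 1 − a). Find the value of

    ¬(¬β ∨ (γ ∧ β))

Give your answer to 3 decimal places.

¬β = 1 − 0.8700 = 0.1300
γ ∧ β = a·b on (0.5400, 0.8700) = 0.4698
¬β ∨ (γ ∧ β) = a + b − a·b on (0.1300, 0.4698) = 0.5387
¬(¬β ∨ (γ ∧ β)) = 1 − 0.5387 = 0.4613

0.461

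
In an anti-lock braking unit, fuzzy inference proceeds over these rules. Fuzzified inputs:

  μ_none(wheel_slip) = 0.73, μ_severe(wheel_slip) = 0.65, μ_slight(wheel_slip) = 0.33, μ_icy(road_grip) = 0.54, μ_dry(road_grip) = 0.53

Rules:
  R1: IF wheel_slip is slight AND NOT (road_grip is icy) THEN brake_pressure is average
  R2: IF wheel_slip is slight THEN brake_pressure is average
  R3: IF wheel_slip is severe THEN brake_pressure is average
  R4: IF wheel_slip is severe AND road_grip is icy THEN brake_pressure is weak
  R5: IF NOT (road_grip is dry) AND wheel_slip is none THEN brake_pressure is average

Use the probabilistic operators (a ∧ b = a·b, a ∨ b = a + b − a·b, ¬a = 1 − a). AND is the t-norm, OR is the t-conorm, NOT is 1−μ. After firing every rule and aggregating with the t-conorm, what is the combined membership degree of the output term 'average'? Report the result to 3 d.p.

R1: slight=0.33, ¬icy=1−0.54=0.46; AND[a·b] → w = 0.1518
R2: slight=0.33 → w = 0.3300
R3: severe=0.65 → w = 0.6500
R4: severe=0.65, icy=0.54; AND[a·b] → w = 0.3510
R5: ¬dry=1−0.53=0.47, none=0.73; AND[a·b] → w = 0.3431
Rules with consequent 'average': {R1, R2, R3, R5} → strengths 0.1518, 0.3300, 0.6500, 0.3431
Aggregate via t-conorm [a + b − a·b]: 0.8693

0.869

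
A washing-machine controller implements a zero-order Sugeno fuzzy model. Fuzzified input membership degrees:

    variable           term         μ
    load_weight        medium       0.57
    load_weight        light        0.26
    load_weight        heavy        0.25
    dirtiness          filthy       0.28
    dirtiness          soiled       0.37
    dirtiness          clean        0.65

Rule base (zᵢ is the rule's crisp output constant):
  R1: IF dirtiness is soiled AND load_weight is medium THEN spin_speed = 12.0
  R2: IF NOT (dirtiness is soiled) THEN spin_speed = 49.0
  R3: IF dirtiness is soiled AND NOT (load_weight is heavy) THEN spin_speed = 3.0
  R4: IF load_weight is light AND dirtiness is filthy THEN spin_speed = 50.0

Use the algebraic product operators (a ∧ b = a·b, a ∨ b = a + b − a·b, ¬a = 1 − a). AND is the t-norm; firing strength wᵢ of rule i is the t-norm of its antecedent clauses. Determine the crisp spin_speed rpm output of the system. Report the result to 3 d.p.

R1 (z=12.0): soiled=0.37, medium=0.57; AND[a·b] → w = 0.2109
R2 (z=49.0): ¬soiled=1−0.37=0.63 → w = 0.6300
R3 (z=3.0): soiled=0.37, ¬heavy=1−0.25=0.75; AND[a·b] → w = 0.2775
R4 (z=50.0): light=0.26, filthy=0.28; AND[a·b] → w = 0.0728
Weighted average = (0.2109·12.0 + 0.6300·49.0 + 0.2775·3.0 + 0.0728·50.0) / (0.2109 + 0.6300 + 0.2775 + 0.0728)
  = 37.8733 / 1.1912 = 31.794

31.794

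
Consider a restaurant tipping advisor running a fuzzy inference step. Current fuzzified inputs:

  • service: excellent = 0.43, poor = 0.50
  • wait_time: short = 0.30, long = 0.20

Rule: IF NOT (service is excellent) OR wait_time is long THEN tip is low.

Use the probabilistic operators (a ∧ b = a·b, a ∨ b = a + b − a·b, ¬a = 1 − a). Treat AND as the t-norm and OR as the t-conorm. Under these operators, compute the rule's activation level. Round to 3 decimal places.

firing strength: ¬excellent=1−0.43=0.57, long=0.20; OR[a + b − a·b] → w = 0.6560

0.656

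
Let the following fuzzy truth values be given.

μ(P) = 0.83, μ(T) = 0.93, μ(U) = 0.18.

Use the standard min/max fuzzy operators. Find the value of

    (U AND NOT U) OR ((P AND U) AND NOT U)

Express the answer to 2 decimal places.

NOT U = 1 − 0.18 = 0.82
U AND NOT U = min(a, b) on (0.18, 0.82) = 0.18
P AND U = min(a, b) on (0.83, 0.18) = 0.18
NOT U = 1 − 0.18 = 0.82
(P AND U) AND NOT U = min(a, b) on (0.18, 0.82) = 0.18
(U AND NOT U) OR ((P AND U) AND NOT U) = max(a, b) on (0.18, 0.18) = 0.18

0.18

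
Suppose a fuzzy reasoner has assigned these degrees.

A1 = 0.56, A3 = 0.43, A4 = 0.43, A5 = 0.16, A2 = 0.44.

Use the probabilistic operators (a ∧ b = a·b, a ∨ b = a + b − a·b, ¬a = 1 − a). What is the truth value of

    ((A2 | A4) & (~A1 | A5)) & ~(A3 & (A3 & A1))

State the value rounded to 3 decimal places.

A2 | A4 = a + b − a·b on (0.4400, 0.4300) = 0.6808
~A1 = 1 − 0.5600 = 0.4400
~A1 | A5 = a + b − a·b on (0.4400, 0.1600) = 0.5296
(A2 | A4) & (~A1 | A5) = a·b on (0.6808, 0.5296) = 0.3606
A3 & A1 = a·b on (0.4300, 0.5600) = 0.2408
A3 & (A3 & A1) = a·b on (0.4300, 0.2408) = 0.1035
~(A3 & (A3 & A1)) = 1 − 0.1035 = 0.8965
((A2 | A4) & (~A1 | A5)) & ~(A3 & (A3 & A1)) = a·b on (0.3606, 0.8965) = 0.3232

0.323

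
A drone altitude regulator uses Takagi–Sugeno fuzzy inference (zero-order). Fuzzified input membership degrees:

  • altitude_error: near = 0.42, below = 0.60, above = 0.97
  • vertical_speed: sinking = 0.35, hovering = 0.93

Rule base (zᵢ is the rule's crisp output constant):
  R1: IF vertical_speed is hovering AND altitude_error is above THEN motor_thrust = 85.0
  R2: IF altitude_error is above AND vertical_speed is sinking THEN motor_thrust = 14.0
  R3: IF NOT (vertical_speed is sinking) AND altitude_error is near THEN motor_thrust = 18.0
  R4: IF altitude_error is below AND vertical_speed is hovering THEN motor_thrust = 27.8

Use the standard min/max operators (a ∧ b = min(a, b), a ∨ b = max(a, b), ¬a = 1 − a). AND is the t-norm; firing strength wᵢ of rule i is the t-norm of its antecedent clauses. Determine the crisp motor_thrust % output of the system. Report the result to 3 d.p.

47.039

R1 (z=85.0): hovering=0.93, above=0.97; AND[min(a, b)] → w = 0.93
R2 (z=14.0): above=0.97, sinking=0.35; AND[min(a, b)] → w = 0.35
R3 (z=18.0): ¬sinking=1−0.35=0.65, near=0.42; AND[min(a, b)] → w = 0.42
R4 (z=27.8): below=0.60, hovering=0.93; AND[min(a, b)] → w = 0.60
Weighted average = (0.93·85.0 + 0.35·14.0 + 0.42·18.0 + 0.60·27.8) / (0.93 + 0.35 + 0.42 + 0.60)
  = 108.1900 / 2.3000 = 47.039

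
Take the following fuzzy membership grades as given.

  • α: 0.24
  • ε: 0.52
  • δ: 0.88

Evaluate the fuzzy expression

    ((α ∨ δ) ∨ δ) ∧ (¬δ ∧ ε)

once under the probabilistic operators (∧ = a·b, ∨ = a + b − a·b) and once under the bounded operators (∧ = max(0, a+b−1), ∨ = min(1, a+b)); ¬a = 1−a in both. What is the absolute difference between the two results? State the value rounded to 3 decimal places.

Under probabilistic:
  α ∨ δ = a + b − a·b on (0.2400, 0.8800) = 0.9088
  (α ∨ δ) ∨ δ = a + b − a·b on (0.9088, 0.8800) = 0.9891
  ¬δ = 1 − 0.8800 = 0.1200
  ¬δ ∧ ε = a·b on (0.1200, 0.5200) = 0.0624
  ((α ∨ δ) ∨ δ) ∧ (¬δ ∧ ε) = a·b on (0.9891, 0.0624) = 0.0617
  → value = 0.0617
Under bounded:
  α ∨ δ = min(1, a+b) on (0.24, 0.88) = 1.00
  (α ∨ δ) ∨ δ = min(1, a+b) on (1.00, 0.88) = 1.00
  ¬δ = 1 − 0.88 = 0.12
  ¬δ ∧ ε = max(0, a+b−1) on (0.12, 0.52) = 0.00
  ((α ∨ δ) ∨ δ) ∧ (¬δ ∧ ε) = max(0, a+b−1) on (1.00, 0.00) = 0.00
  → value = 0.0000
|0.0617 − 0.0000| = 0.062

0.062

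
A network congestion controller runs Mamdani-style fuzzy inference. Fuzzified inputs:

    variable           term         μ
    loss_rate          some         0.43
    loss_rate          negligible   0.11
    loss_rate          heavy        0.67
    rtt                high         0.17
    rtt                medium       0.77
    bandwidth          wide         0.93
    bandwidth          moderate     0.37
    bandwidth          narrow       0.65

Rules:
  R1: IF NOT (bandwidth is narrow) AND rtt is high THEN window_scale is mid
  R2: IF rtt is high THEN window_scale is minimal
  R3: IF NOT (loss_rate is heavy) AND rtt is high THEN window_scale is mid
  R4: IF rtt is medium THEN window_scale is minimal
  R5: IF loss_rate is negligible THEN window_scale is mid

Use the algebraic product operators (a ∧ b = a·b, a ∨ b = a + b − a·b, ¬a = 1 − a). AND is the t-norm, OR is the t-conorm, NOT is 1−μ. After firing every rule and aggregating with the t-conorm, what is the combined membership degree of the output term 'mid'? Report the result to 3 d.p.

0.210

R1: ¬narrow=1−0.65=0.35, high=0.17; AND[a·b] → w = 0.0595
R2: high=0.17 → w = 0.1700
R3: ¬heavy=1−0.67=0.33, high=0.17; AND[a·b] → w = 0.0561
R4: medium=0.77 → w = 0.7700
R5: negligible=0.11 → w = 0.1100
Rules with consequent 'mid': {R1, R3, R5} → strengths 0.0595, 0.0561, 0.1100
Aggregate via t-conorm [a + b − a·b]: 0.2099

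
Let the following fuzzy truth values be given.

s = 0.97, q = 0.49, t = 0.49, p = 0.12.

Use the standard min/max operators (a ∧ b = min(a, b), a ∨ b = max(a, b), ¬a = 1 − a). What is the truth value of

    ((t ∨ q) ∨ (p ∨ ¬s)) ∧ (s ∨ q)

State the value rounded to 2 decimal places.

0.49

t ∨ q = max(a, b) on (0.49, 0.49) = 0.49
¬s = 1 − 0.97 = 0.03
p ∨ ¬s = max(a, b) on (0.12, 0.03) = 0.12
(t ∨ q) ∨ (p ∨ ¬s) = max(a, b) on (0.49, 0.12) = 0.49
s ∨ q = max(a, b) on (0.97, 0.49) = 0.97
((t ∨ q) ∨ (p ∨ ¬s)) ∧ (s ∨ q) = min(a, b) on (0.49, 0.97) = 0.49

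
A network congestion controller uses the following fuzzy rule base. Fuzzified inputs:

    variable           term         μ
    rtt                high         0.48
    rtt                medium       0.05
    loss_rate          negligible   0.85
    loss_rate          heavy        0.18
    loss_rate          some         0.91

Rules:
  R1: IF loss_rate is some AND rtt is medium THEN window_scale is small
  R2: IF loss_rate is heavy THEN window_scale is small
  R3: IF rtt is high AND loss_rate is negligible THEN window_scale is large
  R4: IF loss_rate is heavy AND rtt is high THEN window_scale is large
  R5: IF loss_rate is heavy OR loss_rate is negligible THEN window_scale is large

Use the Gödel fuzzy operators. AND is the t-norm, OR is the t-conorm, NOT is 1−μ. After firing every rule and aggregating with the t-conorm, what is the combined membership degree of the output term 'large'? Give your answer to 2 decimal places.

R1: some=0.91, medium=0.05; AND[min(a, b)] → w = 0.05
R2: heavy=0.18 → w = 0.18
R3: high=0.48, negligible=0.85; AND[min(a, b)] → w = 0.48
R4: heavy=0.18, high=0.48; AND[min(a, b)] → w = 0.18
R5: heavy=0.18, negligible=0.85; OR[max(a, b)] → w = 0.85
Rules with consequent 'large': {R3, R4, R5} → strengths 0.48, 0.18, 0.85
Aggregate via t-conorm [max(a, b)]: 0.85

0.85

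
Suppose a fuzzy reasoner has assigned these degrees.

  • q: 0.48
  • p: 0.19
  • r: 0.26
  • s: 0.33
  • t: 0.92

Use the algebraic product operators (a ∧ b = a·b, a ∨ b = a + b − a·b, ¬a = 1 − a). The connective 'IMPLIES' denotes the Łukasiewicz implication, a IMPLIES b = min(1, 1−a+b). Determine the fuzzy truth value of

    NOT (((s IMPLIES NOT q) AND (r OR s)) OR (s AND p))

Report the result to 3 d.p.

0.465

NOT q = 1 − 0.4800 = 0.5200
s IMPLIES NOT q  [Łukasiewicz: min(1, 1−a+b)] with a=0.3300, b=0.5200 → 1.0000
r OR s = a + b − a·b on (0.2600, 0.3300) = 0.5042
(s IMPLIES NOT q) AND (r OR s) = a·b on (1.0000, 0.5042) = 0.5042
s AND p = a·b on (0.3300, 0.1900) = 0.0627
((s IMPLIES NOT q) AND (r OR s)) OR (s AND p) = a + b − a·b on (0.5042, 0.0627) = 0.5353
NOT (((s IMPLIES NOT q) AND (r OR s)) OR (s AND p)) = 1 − 0.5353 = 0.4647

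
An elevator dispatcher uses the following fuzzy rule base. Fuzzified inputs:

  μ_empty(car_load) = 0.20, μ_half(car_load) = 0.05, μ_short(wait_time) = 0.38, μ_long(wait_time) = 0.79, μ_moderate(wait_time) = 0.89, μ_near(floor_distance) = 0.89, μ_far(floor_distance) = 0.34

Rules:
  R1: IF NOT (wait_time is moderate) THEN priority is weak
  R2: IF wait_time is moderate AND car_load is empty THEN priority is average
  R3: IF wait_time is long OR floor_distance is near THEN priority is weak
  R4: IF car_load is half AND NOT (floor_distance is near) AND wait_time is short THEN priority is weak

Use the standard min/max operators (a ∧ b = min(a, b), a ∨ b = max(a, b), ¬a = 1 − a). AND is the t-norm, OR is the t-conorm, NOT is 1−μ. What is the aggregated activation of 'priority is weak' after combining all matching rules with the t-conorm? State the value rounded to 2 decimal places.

0.89

R1: ¬moderate=1−0.89=0.11 → w = 0.11
R2: moderate=0.89, empty=0.20; AND[min(a, b)] → w = 0.20
R3: long=0.79, near=0.89; OR[max(a, b)] → w = 0.89
R4: half=0.05, ¬near=1−0.89=0.11, short=0.38; AND[min(a, b)] → w = 0.05
Rules with consequent 'weak': {R1, R3, R4} → strengths 0.11, 0.89, 0.05
Aggregate via t-conorm [max(a, b)]: 0.89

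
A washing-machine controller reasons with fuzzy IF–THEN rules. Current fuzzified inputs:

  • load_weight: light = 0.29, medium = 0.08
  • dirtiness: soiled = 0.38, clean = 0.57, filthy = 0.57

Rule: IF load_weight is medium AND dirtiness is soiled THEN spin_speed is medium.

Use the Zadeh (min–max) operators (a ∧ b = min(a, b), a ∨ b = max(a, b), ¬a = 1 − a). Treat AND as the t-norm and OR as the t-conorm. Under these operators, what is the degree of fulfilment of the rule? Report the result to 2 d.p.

firing strength: medium=0.08, soiled=0.38; AND[min(a, b)] → w = 0.08

0.08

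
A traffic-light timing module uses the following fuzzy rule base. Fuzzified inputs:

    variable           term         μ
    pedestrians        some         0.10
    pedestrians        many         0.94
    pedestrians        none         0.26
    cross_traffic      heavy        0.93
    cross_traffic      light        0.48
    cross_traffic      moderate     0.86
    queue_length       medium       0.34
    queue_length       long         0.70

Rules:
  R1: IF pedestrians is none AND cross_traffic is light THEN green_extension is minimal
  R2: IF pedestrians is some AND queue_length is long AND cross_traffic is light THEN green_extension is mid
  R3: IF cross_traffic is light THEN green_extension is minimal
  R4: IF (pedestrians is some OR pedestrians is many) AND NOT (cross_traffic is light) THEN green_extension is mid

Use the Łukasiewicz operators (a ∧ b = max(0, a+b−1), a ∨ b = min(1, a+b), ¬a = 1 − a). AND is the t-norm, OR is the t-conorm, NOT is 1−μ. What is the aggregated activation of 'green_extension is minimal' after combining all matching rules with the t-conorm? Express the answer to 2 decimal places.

R1: none=0.26, light=0.48; AND[max(0, a+b−1)] → w = 0.00
R2: some=0.10, long=0.70, light=0.48; AND[max(0, a+b−1)] → w = 0.00
R3: light=0.48 → w = 0.48
R4: (some=0.10 OR many=0.94) = 1.00; AND[max(0, a+b−1)] with ¬light=1−0.48=0.52 → w = 0.52
Rules with consequent 'minimal': {R1, R3} → strengths 0.00, 0.48
Aggregate via t-conorm [min(1, a+b)]: 0.48

0.48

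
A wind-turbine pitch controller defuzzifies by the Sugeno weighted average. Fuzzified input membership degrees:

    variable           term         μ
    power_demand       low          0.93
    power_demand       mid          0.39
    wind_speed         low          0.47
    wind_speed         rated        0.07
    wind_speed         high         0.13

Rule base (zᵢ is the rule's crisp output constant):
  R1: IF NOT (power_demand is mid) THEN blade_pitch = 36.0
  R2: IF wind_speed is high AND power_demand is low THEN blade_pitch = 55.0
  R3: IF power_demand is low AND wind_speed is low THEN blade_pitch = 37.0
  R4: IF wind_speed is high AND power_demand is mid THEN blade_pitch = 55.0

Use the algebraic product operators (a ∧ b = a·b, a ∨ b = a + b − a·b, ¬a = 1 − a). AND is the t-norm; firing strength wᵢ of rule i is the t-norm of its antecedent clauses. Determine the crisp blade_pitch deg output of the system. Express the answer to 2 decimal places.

39.03

R1 (z=36.0): ¬mid=1−0.39=0.61 → w = 0.6100
R2 (z=55.0): high=0.13, low=0.93; AND[a·b] → w = 0.1209
R3 (z=37.0): low=0.93, low=0.47; AND[a·b] → w = 0.4371
R4 (z=55.0): high=0.13, mid=0.39; AND[a·b] → w = 0.0507
Weighted average = (0.6100·36.0 + 0.1209·55.0 + 0.4371·37.0 + 0.0507·55.0) / (0.6100 + 0.1209 + 0.4371 + 0.0507)
  = 47.5707 / 1.2187 = 39.03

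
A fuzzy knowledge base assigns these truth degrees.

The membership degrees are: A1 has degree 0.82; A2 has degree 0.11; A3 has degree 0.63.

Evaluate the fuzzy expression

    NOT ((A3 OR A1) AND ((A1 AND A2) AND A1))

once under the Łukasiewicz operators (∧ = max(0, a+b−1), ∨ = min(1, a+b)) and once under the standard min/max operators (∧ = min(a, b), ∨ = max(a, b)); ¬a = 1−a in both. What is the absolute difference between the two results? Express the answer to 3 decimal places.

0.110

Under Łukasiewicz:
  A3 OR A1 = min(1, a+b) on (0.63, 0.82) = 1.00
  A1 AND A2 = max(0, a+b−1) on (0.82, 0.11) = 0.00
  (A1 AND A2) AND A1 = max(0, a+b−1) on (0.00, 0.82) = 0.00
  (A3 OR A1) AND ((A1 AND A2) AND A1) = max(0, a+b−1) on (1.00, 0.00) = 0.00
  NOT ((A3 OR A1) AND ((A1 AND A2) AND A1)) = 1 − 0.00 = 1.00
  → value = 1.0000
Under standard min/max:
  A3 OR A1 = max(a, b) on (0.63, 0.82) = 0.82
  A1 AND A2 = min(a, b) on (0.82, 0.11) = 0.11
  (A1 AND A2) AND A1 = min(a, b) on (0.11, 0.82) = 0.11
  (A3 OR A1) AND ((A1 AND A2) AND A1) = min(a, b) on (0.82, 0.11) = 0.11
  NOT ((A3 OR A1) AND ((A1 AND A2) AND A1)) = 1 − 0.11 = 0.89
  → value = 0.8900
|1.0000 − 0.8900| = 0.110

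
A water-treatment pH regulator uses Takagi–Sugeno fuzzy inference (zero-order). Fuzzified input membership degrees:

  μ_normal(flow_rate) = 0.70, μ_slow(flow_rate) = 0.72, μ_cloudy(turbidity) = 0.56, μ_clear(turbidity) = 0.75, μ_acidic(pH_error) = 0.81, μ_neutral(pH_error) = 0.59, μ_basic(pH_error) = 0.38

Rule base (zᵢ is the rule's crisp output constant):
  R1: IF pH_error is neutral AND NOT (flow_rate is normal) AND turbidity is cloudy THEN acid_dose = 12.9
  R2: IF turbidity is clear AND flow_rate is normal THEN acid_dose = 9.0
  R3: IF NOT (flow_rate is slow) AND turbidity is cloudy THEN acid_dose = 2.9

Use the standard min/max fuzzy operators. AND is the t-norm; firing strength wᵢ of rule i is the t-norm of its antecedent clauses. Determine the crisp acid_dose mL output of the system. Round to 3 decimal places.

R1 (z=12.9): neutral=0.59, ¬normal=1−0.70=0.30, cloudy=0.56; AND[min(a, b)] → w = 0.30
R2 (z=9.0): clear=0.75, normal=0.70; AND[min(a, b)] → w = 0.70
R3 (z=2.9): ¬slow=1−0.72=0.28, cloudy=0.56; AND[min(a, b)] → w = 0.28
Weighted average = (0.30·12.9 + 0.70·9.0 + 0.28·2.9) / (0.30 + 0.70 + 0.28)
  = 10.9820 / 1.2800 = 8.580

8.580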